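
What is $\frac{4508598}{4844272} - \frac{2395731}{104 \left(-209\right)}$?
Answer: $\frac{14066792655}{126556606} \approx 111.15$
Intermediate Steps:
$\frac{4508598}{4844272} - \frac{2395731}{104 \left(-209\right)} = 4508598 \cdot \frac{1}{4844272} - \frac{2395731}{-21736} = \frac{2254299}{2422136} - - \frac{184287}{1672} = \frac{2254299}{2422136} + \frac{184287}{1672} = \frac{14066792655}{126556606}$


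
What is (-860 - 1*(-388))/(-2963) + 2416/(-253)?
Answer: -7039192/749639 ≈ -9.3901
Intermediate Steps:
(-860 - 1*(-388))/(-2963) + 2416/(-253) = (-860 + 388)*(-1/2963) + 2416*(-1/253) = -472*(-1/2963) - 2416/253 = 472/2963 - 2416/253 = -7039192/749639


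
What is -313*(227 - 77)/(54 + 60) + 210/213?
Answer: -554245/1349 ≈ -410.86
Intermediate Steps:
-313*(227 - 77)/(54 + 60) + 210/213 = -313/(114/150) + 210*(1/213) = -313/(114*(1/150)) + 70/71 = -313/19/25 + 70/71 = -313*25/19 + 70/71 = -7825/19 + 70/71 = -554245/1349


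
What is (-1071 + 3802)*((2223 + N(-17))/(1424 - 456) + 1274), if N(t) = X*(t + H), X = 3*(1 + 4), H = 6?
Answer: 1686788495/484 ≈ 3.4851e+6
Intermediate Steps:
X = 15 (X = 3*5 = 15)
N(t) = 90 + 15*t (N(t) = 15*(t + 6) = 15*(6 + t) = 90 + 15*t)
(-1071 + 3802)*((2223 + N(-17))/(1424 - 456) + 1274) = (-1071 + 3802)*((2223 + (90 + 15*(-17)))/(1424 - 456) + 1274) = 2731*((2223 + (90 - 255))/968 + 1274) = 2731*((2223 - 165)*(1/968) + 1274) = 2731*(2058*(1/968) + 1274) = 2731*(1029/484 + 1274) = 2731*(617645/484) = 1686788495/484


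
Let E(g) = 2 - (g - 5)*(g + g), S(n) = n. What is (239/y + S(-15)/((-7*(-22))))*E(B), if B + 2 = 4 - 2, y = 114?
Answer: 17548/4389 ≈ 3.9982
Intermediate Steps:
B = 0 (B = -2 + (4 - 2) = -2 + 2 = 0)
E(g) = 2 - 2*g*(-5 + g) (E(g) = 2 - (-5 + g)*2*g = 2 - 2*g*(-5 + g))
(239/y + S(-15)/((-7*(-22))))*E(B) = (239/114 - 15/((-7*(-22))))*(2 - 2*0² + 10*0) = (239*(1/114) - 15/154)*(2 - 2*0 + 0) = (239/114 - 15*1/154)*(2 + 0 + 0) = (239/114 - 15/154)*2 = (8774/4389)*2 = 17548/4389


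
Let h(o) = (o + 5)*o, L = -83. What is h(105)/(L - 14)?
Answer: -11550/97 ≈ -119.07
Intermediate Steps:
h(o) = o*(5 + o) (h(o) = (5 + o)*o = o*(5 + o))
h(105)/(L - 14) = (105*(5 + 105))/(-83 - 14) = (105*110)/(-97) = -1/97*11550 = -11550/97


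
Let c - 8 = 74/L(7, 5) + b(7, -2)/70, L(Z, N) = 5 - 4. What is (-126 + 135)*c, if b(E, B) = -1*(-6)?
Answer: 25857/35 ≈ 738.77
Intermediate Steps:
b(E, B) = 6
L(Z, N) = 1
c = 2873/35 (c = 8 + (74/1 + 6/70) = 8 + (74*1 + 6*(1/70)) = 8 + (74 + 3/35) = 8 + 2593/35 = 2873/35 ≈ 82.086)
(-126 + 135)*c = (-126 + 135)*(2873/35) = 9*(2873/35) = 25857/35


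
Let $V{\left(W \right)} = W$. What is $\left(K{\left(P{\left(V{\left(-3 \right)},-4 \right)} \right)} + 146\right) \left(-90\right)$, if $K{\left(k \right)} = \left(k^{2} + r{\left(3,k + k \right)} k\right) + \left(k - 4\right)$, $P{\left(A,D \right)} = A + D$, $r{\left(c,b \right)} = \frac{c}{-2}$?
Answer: $-17505$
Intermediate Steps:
$r{\left(c,b \right)} = - \frac{c}{2}$ ($r{\left(c,b \right)} = c \left(- \frac{1}{2}\right) = - \frac{c}{2}$)
$K{\left(k \right)} = -4 + k^{2} - \frac{k}{2}$ ($K{\left(k \right)} = \left(k^{2} + \left(- \frac{1}{2}\right) 3 k\right) + \left(k - 4\right) = \left(k^{2} - \frac{3 k}{2}\right) + \left(k - 4\right) = \left(k^{2} - \frac{3 k}{2}\right) + \left(-4 + k\right) = -4 + k^{2} - \frac{k}{2}$)
$\left(K{\left(P{\left(V{\left(-3 \right)},-4 \right)} \right)} + 146\right) \left(-90\right) = \left(\left(-4 + \left(-3 - 4\right)^{2} - \frac{-3 - 4}{2}\right) + 146\right) \left(-90\right) = \left(\left(-4 + \left(-7\right)^{2} - - \frac{7}{2}\right) + 146\right) \left(-90\right) = \left(\left(-4 + 49 + \frac{7}{2}\right) + 146\right) \left(-90\right) = \left(\frac{97}{2} + 146\right) \left(-90\right) = \frac{389}{2} \left(-90\right) = -17505$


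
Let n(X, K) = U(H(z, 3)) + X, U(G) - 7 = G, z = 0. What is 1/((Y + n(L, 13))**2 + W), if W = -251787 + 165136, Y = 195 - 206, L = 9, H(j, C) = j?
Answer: -1/86626 ≈ -1.1544e-5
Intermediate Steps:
U(G) = 7 + G
n(X, K) = 7 + X (n(X, K) = (7 + 0) + X = 7 + X)
Y = -11
W = -86651
1/((Y + n(L, 13))**2 + W) = 1/((-11 + (7 + 9))**2 - 86651) = 1/((-11 + 16)**2 - 86651) = 1/(5**2 - 86651) = 1/(25 - 86651) = 1/(-86626) = -1/86626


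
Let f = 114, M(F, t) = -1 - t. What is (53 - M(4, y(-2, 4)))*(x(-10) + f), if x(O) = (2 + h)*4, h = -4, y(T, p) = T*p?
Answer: 4876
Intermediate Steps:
x(O) = -8 (x(O) = (2 - 4)*4 = -2*4 = -8)
(53 - M(4, y(-2, 4)))*(x(-10) + f) = (53 - (-1 - (-2)*4))*(-8 + 114) = (53 - (-1 - 1*(-8)))*106 = (53 - (-1 + 8))*106 = (53 - 1*7)*106 = (53 - 7)*106 = 46*106 = 4876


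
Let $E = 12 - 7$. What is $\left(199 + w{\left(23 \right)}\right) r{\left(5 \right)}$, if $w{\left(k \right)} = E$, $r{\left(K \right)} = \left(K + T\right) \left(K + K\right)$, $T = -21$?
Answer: $-32640$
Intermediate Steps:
$r{\left(K \right)} = 2 K \left(-21 + K\right)$ ($r{\left(K \right)} = \left(K - 21\right) \left(K + K\right) = \left(-21 + K\right) 2 K = 2 K \left(-21 + K\right)$)
$E = 5$
$w{\left(k \right)} = 5$
$\left(199 + w{\left(23 \right)}\right) r{\left(5 \right)} = \left(199 + 5\right) 2 \cdot 5 \left(-21 + 5\right) = 204 \cdot 2 \cdot 5 \left(-16\right) = 204 \left(-160\right) = -32640$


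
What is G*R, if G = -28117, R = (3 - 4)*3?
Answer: 84351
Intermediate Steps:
R = -3 (R = -1*3 = -3)
G*R = -28117*(-3) = 84351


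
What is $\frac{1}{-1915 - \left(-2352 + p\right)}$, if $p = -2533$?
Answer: $\frac{1}{2970} \approx 0.0003367$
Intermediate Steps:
$\frac{1}{-1915 - \left(-2352 + p\right)} = \frac{1}{-1915 + \left(2352 - -2533\right)} = \frac{1}{-1915 + \left(2352 + 2533\right)} = \frac{1}{-1915 + 4885} = \frac{1}{2970}$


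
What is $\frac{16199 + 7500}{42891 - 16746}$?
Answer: $\frac{23699}{26145} \approx 0.90644$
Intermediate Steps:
$\frac{16199 + 7500}{42891 - 16746} = \frac{23699}{26145}$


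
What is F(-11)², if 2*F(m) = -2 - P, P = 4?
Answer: 9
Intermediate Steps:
F(m) = -3 (F(m) = (-2 - 1*4)/2 = (-2 - 4)/2 = (½)*(-6) = -3)
F(-11)² = (-3)² = 9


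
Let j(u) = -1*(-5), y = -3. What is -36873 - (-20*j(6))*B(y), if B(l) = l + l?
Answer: -37473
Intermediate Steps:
j(u) = 5
B(l) = 2*l
-36873 - (-20*j(6))*B(y) = -36873 - (-20*5)*2*(-3) = -36873 - (-100)*(-6) = -36873 - 1*600 = -36873 - 600 = -37473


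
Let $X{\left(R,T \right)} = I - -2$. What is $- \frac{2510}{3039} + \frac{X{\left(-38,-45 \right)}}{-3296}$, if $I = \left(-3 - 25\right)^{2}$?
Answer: $- \frac{5330807}{5008272} \approx -1.0644$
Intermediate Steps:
$I = 784$ ($I = \left(-3 - 25\right)^{2} = \left(-28\right)^{2} = 784$)
$X{\left(R,T \right)} = 786$ ($X{\left(R,T \right)} = 784 - -2 = 784 + 2 = 786$)
$- \frac{2510}{3039} + \frac{X{\left(-38,-45 \right)}}{-3296} = - \frac{2510}{3039} + \frac{786}{-3296} = \left(-2510\right) \frac{1}{3039} + 786 \left(- \frac{1}{3296}\right) = - \frac{2510}{3039} - \frac{393}{1648} = - \frac{5330807}{5008272}$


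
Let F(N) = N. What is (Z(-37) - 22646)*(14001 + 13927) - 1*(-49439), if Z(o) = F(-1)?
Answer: -632435977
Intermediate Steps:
Z(o) = -1
(Z(-37) - 22646)*(14001 + 13927) - 1*(-49439) = (-1 - 22646)*(14001 + 13927) - 1*(-49439) = -22647*27928 + 49439 = -632485416 + 49439 = -632435977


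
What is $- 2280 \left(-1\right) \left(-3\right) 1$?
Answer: $-6840$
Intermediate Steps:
$- 2280 \left(-1\right) \left(-3\right) 1 = - 2280 \cdot 3 \cdot 1 = \left(-2280\right) 3 = -6840$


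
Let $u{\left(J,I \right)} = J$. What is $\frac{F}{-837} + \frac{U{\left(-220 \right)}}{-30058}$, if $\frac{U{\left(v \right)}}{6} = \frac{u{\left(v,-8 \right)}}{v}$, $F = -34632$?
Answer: $\frac{57831313}{1397697} \approx 41.376$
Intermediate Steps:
$U{\left(v \right)} = 6$ ($U{\left(v \right)} = 6 \frac{v}{v} = 6 \cdot 1 = 6$)
$\frac{F}{-837} + \frac{U{\left(-220 \right)}}{-30058} = - \frac{34632}{-837} + \frac{6}{-30058} = \left(-34632\right) \left(- \frac{1}{837}\right) + 6 \left(- \frac{1}{30058}\right) = \frac{3848}{93} - \frac{3}{15029} = \frac{57831313}{1397697}$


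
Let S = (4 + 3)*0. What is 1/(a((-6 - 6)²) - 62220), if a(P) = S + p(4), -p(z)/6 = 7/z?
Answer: -2/124461 ≈ -1.6069e-5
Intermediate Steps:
p(z) = -42/z
S = 0 (S = 7*0 = 0)
a(P) = -21/2 (a(P) = 0 - 42/4 = 0 - 42*¼ = 0 - 21/2 = -21/2)
1/(a((-6 - 6)²) - 62220) = 1/(-21/2 - 62220) = 1/(-124461/2) = -2/124461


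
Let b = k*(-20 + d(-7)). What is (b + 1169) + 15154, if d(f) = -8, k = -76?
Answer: 18451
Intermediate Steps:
b = 2128 (b = -76*(-20 - 8) = -76*(-28) = 2128)
(b + 1169) + 15154 = (2128 + 1169) + 15154 = 3297 + 15154 = 18451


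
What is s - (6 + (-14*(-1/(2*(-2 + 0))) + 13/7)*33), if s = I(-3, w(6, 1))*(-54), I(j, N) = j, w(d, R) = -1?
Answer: 2943/14 ≈ 210.21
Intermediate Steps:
s = 162 (s = -3*(-54) = 162)
s - (6 + (-14*(-1/(2*(-2 + 0))) + 13/7)*33) = 162 - (6 + (-14*(-1/(2*(-2 + 0))) + 13/7)*33) = 162 - (6 + (-14/((-2*(-2))) + 13*(⅐))*33) = 162 - (6 + (-14/4 + 13/7)*33) = 162 - (6 + (-14*¼ + 13/7)*33) = 162 - (6 + (-7/2 + 13/7)*33) = 162 - (6 - 23/14*33) = 162 - (6 - 759/14) = 162 - 1*(-675/14) = 162 + 675/14 = 2943/14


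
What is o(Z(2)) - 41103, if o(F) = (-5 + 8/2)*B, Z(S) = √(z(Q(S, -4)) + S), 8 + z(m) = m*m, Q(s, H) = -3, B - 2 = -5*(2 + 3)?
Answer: -41080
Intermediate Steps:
B = -23 (B = 2 - 5*(2 + 3) = 2 - 5*5 = 2 - 25 = -23)
z(m) = -8 + m² (z(m) = -8 + m*m = -8 + m²)
Z(S) = √(1 + S) (Z(S) = √((-8 + (-3)²) + S) = √((-8 + 9) + S) = √(1 + S))
o(F) = 23 (o(F) = (-5 + 8/2)*(-23) = (-5 + 8*(½))*(-23) = (-5 + 4)*(-23) = -1*(-23) = 23)
o(Z(2)) - 41103 = 23 - 41103 = -41080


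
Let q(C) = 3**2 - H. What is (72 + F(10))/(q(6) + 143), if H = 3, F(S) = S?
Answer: 82/149 ≈ 0.55034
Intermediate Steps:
q(C) = 6 (q(C) = 3**2 - 1*3 = 9 - 3 = 6)
(72 + F(10))/(q(6) + 143) = (72 + 10)/(6 + 143) = 82/149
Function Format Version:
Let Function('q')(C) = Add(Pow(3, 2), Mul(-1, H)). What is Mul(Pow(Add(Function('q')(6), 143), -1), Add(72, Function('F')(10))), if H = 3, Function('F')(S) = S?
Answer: Rational(82, 149) ≈ 0.55034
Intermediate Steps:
Function('q')(C) = 6 (Function('q')(C) = Add(Pow(3, 2), Mul(-1, 3)) = Add(9, -3) = 6)
Mul(Pow(Add(Function('q')(6), 143), -1), Add(72, Function('F')(10))) = Mul(Pow(Add(6, 143), -1), Add(72, 10)) = Mul(Pow(149, -1), 82) = Mul(Rational(1, 149), 82) = Rational(82, 149)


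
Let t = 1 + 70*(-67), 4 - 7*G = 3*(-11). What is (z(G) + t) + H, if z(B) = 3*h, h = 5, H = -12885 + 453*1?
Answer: -17106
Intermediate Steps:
H = -12432 (H = -12885 + 453 = -12432)
G = 37/7 (G = 4/7 - 3*(-11)/7 = 4/7 - ⅐*(-33) = 4/7 + 33/7 = 37/7 ≈ 5.2857)
t = -4689 (t = 1 - 4690 = -4689)
z(B) = 15 (z(B) = 3*5 = 15)
(z(G) + t) + H = (15 - 4689) - 12432 = -4674 - 12432 = -17106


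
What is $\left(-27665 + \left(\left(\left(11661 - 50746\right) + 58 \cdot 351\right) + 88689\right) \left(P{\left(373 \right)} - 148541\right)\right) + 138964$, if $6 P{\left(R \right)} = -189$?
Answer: $-10394317946$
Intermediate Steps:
$P{\left(R \right)} = - \frac{63}{2}$ ($P{\left(R \right)} = \frac{1}{6} \left(-189\right) = - \frac{63}{2}$)
$\left(-27665 + \left(\left(\left(11661 - 50746\right) + 58 \cdot 351\right) + 88689\right) \left(P{\left(373 \right)} - 148541\right)\right) + 138964 = \left(-27665 + \left(\left(\left(11661 - 50746\right) + 58 \cdot 351\right) + 88689\right) \left(- \frac{63}{2} - 148541\right)\right) + 138964 = \left(-27665 + \left(\left(-39085 + 20358\right) + 88689\right) \left(- \frac{297145}{2}\right)\right) + 138964 = \left(-27665 + \left(-18727 + 88689\right) \left(- \frac{297145}{2}\right)\right) + 138964 = \left(-27665 + 69962 \left(- \frac{297145}{2}\right)\right) + 138964 = \left(-27665 - 10394429245\right) + 138964 = -10394456910 + 138964 = -10394317946$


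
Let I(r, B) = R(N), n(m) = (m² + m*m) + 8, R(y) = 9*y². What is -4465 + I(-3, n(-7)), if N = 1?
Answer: -4456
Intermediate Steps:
n(m) = 8 + 2*m² (n(m) = (m² + m²) + 8 = 2*m² + 8 = 8 + 2*m²)
I(r, B) = 9 (I(r, B) = 9*1² = 9*1 = 9)
-4465 + I(-3, n(-7)) = -4465 + 9 = -4456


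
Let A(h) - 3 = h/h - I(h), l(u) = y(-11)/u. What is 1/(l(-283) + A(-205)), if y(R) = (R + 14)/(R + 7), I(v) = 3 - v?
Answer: -1132/230925 ≈ -0.0049020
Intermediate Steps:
y(R) = (14 + R)/(7 + R)
l(u) = -3/(4*u) (l(u) = ((14 - 11)/(7 - 11))/u = (3/(-4))/u = (-1/4*3)/u = -3/(4*u))
A(h) = 1 + h (A(h) = 3 + (h/h - (3 - h)) = 3 + (1 + (-3 + h)) = 3 + (-2 + h) = 1 + h)
1/(l(-283) + A(-205)) = 1/(-3/4/(-283) + (1 - 205)) = 1/(-3/4*(-1/283) - 204) = 1/(3/1132 - 204) = 1/(-230925/1132) = -1132/230925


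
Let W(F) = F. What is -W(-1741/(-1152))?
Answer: -1741/1152 ≈ -1.5113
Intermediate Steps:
-W(-1741/(-1152)) = -(-1741)/(-1152) = -(-1741)*(-1)/1152 = -1*1741/1152 = -1741/1152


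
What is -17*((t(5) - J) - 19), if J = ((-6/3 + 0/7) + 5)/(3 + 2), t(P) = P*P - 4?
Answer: -119/5 ≈ -23.800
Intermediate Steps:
t(P) = -4 + P² (t(P) = P² - 4 = -4 + P²)
J = ⅗ (J = ((-6*⅓ + 0*(⅐)) + 5)/5 = ((-2 + 0) + 5)*(⅕) = (-2 + 5)*(⅕) = 3*(⅕) = ⅗ ≈ 0.60000)
-17*((t(5) - J) - 19) = -17*(((-4 + 5²) - 1*⅗) - 19) = -17*(((-4 + 25) - ⅗) - 19) = -17*((21 - ⅗) - 19) = -17*(102/5 - 19) = -17*7/5 = -119/5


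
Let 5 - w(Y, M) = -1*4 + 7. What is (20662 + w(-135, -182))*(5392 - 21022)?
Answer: -322978320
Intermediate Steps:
w(Y, M) = 2 (w(Y, M) = 5 - (-1*4 + 7) = 5 - (-4 + 7) = 5 - 1*3 = 5 - 3 = 2)
(20662 + w(-135, -182))*(5392 - 21022) = (20662 + 2)*(5392 - 21022) = 20664*(-15630) = -322978320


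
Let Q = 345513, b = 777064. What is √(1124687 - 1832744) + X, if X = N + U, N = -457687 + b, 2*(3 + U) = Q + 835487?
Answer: 909874 + 3*I*√78673 ≈ 9.0987e+5 + 841.46*I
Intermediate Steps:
U = 590497 (U = -3 + (345513 + 835487)/2 = -3 + (½)*1181000 = -3 + 590500 = 590497)
N = 319377 (N = -457687 + 777064 = 319377)
X = 909874 (X = 319377 + 590497 = 909874)
√(1124687 - 1832744) + X = √(1124687 - 1832744) + 909874 = √(-708057) + 909874 = 3*I*√78673 + 909874 = 909874 + 3*I*√78673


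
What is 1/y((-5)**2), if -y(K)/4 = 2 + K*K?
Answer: -1/2508 ≈ -0.00039872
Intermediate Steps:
y(K) = -8 - 4*K**2 (y(K) = -4*(2 + K*K) = -4*(2 + K**2) = -8 - 4*K**2)
1/y((-5)**2) = 1/(-8 - 4*((-5)**2)**2) = 1/(-8 - 4*25**2) = 1/(-8 - 4*625) = 1/(-8 - 2500) = 1/(-2508) = -1/2508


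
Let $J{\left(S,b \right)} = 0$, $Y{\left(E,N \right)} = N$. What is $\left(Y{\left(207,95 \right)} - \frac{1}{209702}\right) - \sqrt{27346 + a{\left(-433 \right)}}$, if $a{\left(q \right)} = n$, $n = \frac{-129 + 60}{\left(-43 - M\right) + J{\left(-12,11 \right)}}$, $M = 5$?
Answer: $\frac{19921689}{209702} - \frac{\sqrt{437559}}{4} \approx -70.371$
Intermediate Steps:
$n = \frac{23}{16}$ ($n = \frac{-129 + 60}{\left(-43 - 5\right) + 0} = - \frac{69}{\left(-43 - 5\right) + 0} = - \frac{69}{-48 + 0} = - \frac{69}{-48} = \left(-69\right) \left(- \frac{1}{48}\right) = \frac{23}{16} \approx 1.4375$)
$a{\left(q \right)} = \frac{23}{16}$
$\left(Y{\left(207,95 \right)} - \frac{1}{209702}\right) - \sqrt{27346 + a{\left(-433 \right)}} = \left(95 - \frac{1}{209702}\right) - \sqrt{27346 + \frac{23}{16}} = \left(95 - \frac{1}{209702}\right) - \sqrt{\frac{437559}{16}} = \left(95 - \frac{1}{209702}\right) - \frac{\sqrt{437559}}{4} = \frac{19921689}{209702} - \frac{\sqrt{437559}}{4}$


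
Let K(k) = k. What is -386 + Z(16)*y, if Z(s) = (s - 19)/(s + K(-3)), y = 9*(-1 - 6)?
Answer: -4829/13 ≈ -371.46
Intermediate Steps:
y = -63 (y = 9*(-7) = -63)
Z(s) = (-19 + s)/(-3 + s) (Z(s) = (s - 19)/(s - 3) = (-19 + s)/(-3 + s))
-386 + Z(16)*y = -386 + ((-19 + 16)/(-3 + 16))*(-63) = -386 + (-3/13)*(-63) = -386 + ((1/13)*(-3))*(-63) = -386 - 3/13*(-63) = -386 + 189/13 = -4829/13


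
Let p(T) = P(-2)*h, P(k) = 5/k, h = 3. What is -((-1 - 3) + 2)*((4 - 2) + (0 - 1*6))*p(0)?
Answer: 60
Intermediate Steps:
p(T) = -15/2 (p(T) = (5/(-2))*3 = (5*(-1/2))*3 = -5/2*3 = -15/2)
-((-1 - 3) + 2)*((4 - 2) + (0 - 1*6))*p(0) = -((-1 - 3) + 2)*((4 - 2) + (0 - 1*6))*(-15)/2 = -(-4 + 2)*(2 + (0 - 6))*(-15)/2 = -(-2*(2 - 6))*(-15)/2 = -(-2*(-4))*(-15)/2 = -8*(-15)/2 = -1*(-60) = 60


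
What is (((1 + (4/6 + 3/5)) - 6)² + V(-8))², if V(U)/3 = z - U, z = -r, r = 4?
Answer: 34058896/50625 ≈ 672.77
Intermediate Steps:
z = -4 (z = -1*4 = -4)
V(U) = -12 - 3*U (V(U) = 3*(-4 - U) = -12 - 3*U)
(((1 + (4/6 + 3/5)) - 6)² + V(-8))² = (((1 + (4/6 + 3/5)) - 6)² + (-12 - 3*(-8)))² = (((1 + (4*(⅙) + 3*(⅕))) - 6)² + (-12 + 24))² = (((1 + (⅔ + ⅗)) - 6)² + 12)² = (((1 + 19/15) - 6)² + 12)² = ((34/15 - 6)² + 12)² = ((-56/15)² + 12)² = (3136/225 + 12)² = (5836/225)² = 34058896/50625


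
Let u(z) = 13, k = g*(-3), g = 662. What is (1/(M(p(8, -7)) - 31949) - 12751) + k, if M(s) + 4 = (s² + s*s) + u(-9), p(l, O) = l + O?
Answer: -470670307/31938 ≈ -14737.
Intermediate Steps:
p(l, O) = O + l
k = -1986 (k = 662*(-3) = -1986)
M(s) = 9 + 2*s² (M(s) = -4 + ((s² + s*s) + 13) = -4 + ((s² + s²) + 13) = -4 + (2*s² + 13) = -4 + (13 + 2*s²) = 9 + 2*s²)
(1/(M(p(8, -7)) - 31949) - 12751) + k = (1/((9 + 2*(-7 + 8)²) - 31949) - 12751) - 1986 = (1/((9 + 2*1²) - 31949) - 12751) - 1986 = (1/((9 + 2*1) - 31949) - 12751) - 1986 = (1/((9 + 2) - 31949) - 12751) - 1986 = (1/(11 - 31949) - 12751) - 1986 = (1/(-31938) - 12751) - 1986 = (-1/31938 - 12751) - 1986 = -407241439/31938 - 1986 = -470670307/31938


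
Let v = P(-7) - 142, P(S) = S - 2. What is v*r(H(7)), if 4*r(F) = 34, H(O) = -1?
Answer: -2567/2 ≈ -1283.5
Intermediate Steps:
P(S) = -2 + S
r(F) = 17/2 (r(F) = (1/4)*34 = 17/2)
v = -151 (v = (-2 - 7) - 142 = -9 - 142 = -151)
v*r(H(7)) = -151*17/2 = -2567/2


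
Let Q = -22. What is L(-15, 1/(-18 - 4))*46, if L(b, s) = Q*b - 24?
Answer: 14076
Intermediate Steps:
L(b, s) = -24 - 22*b (L(b, s) = -22*b - 24 = -24 - 22*b)
L(-15, 1/(-18 - 4))*46 = (-24 - 22*(-15))*46 = (-24 + 330)*46 = 306*46 = 14076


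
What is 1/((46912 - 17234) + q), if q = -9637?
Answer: 1/20041 ≈ 4.9898e-5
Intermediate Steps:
1/((46912 - 17234) + q) = 1/((46912 - 17234) - 9637) = 1/(29678 - 9637) = 1/20041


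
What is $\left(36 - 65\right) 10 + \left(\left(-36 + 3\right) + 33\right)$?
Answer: $-290$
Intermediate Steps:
$\left(36 - 65\right) 10 + \left(\left(-36 + 3\right) + 33\right) = \left(-29\right) 10 + \left(-33 + 33\right) = -290 + 0 = -290$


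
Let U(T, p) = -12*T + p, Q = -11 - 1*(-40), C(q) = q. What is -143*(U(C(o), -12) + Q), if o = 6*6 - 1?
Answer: 57629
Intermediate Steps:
o = 35 (o = 36 - 1 = 35)
Q = 29 (Q = -11 + 40 = 29)
U(T, p) = p - 12*T
-143*(U(C(o), -12) + Q) = -143*((-12 - 12*35) + 29) = -143*((-12 - 420) + 29) = -143*(-432 + 29) = -143*(-403) = 57629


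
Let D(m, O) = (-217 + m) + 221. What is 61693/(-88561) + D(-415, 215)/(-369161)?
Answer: -22738251002/32693267321 ≈ -0.69550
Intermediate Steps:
D(m, O) = 4 + m
61693/(-88561) + D(-415, 215)/(-369161) = 61693/(-88561) + (4 - 415)/(-369161) = 61693*(-1/88561) - 411*(-1/369161) = -61693/88561 + 411/369161 = -22738251002/32693267321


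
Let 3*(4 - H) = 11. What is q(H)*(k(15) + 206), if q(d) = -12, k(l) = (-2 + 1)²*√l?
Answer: -2472 - 12*√15 ≈ -2518.5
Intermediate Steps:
H = ⅓ (H = 4 - ⅓*11 = 4 - 11/3 = ⅓ ≈ 0.33333)
k(l) = √l (k(l) = (-1)²*√l = 1*√l = √l)
q(H)*(k(15) + 206) = -12*(√15 + 206) = -12*(206 + √15) = -2472 - 12*√15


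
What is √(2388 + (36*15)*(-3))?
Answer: 16*√3 ≈ 27.713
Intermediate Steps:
√(2388 + (36*15)*(-3)) = √(2388 + 540*(-3)) = √(2388 - 1620) = √768 = 16*√3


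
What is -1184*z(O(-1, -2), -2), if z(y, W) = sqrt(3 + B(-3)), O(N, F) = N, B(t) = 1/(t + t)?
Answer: -592*sqrt(102)/3 ≈ -1993.0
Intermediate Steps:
B(t) = 1/(2*t)
z(y, W) = sqrt(102)/6 (z(y, W) = sqrt(3 + (1/2)/(-3)) = sqrt(3 + (1/2)*(-1/3)) = sqrt(3 - 1/6) = sqrt(17/6) = sqrt(102)/6)
-1184*z(O(-1, -2), -2) = -592*sqrt(102)/3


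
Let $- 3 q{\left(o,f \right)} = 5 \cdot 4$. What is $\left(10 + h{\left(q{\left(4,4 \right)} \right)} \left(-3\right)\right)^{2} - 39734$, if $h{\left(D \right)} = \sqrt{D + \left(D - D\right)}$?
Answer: $-39694 - 40 i \sqrt{15} \approx -39694.0 - 154.92 i$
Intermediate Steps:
$q{\left(o,f \right)} = - \frac{20}{3}$ ($q{\left(o,f \right)} = - \frac{5 \cdot 4}{3} = \left(- \frac{1}{3}\right) 20 = - \frac{20}{3}$)
$h{\left(D \right)} = \sqrt{D}$ ($h{\left(D \right)} = \sqrt{D + 0} = \sqrt{D}$)
$\left(10 + h{\left(q{\left(4,4 \right)} \right)} \left(-3\right)\right)^{2} - 39734 = \left(10 + \sqrt{- \frac{20}{3}} \left(-3\right)\right)^{2} - 39734 = \left(10 + \frac{2 i \sqrt{15}}{3} \left(-3\right)\right)^{2} - 39734 = \left(10 - 2 i \sqrt{15}\right)^{2} - 39734 = -39734 + \left(10 - 2 i \sqrt{15}\right)^{2}$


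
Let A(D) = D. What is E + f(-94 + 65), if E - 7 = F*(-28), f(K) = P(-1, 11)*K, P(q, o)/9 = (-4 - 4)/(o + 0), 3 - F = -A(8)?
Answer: -1223/11 ≈ -111.18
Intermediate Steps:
F = 11 (F = 3 - (-1)*8 = 3 - 1*(-8) = 3 + 8 = 11)
P(q, o) = -72/o (P(q, o) = 9*((-4 - 4)/(o + 0)) = 9*(-8/o) = -72/o)
f(K) = -72*K/11 (f(K) = (-72/11)*K = (-72*1/11)*K = -72*K/11)
E = -301 (E = 7 + 11*(-28) = 7 - 308 = -301)
E + f(-94 + 65) = -301 - 72*(-94 + 65)/11 = -301 - 72/11*(-29) = -301 + 2088/11 = -1223/11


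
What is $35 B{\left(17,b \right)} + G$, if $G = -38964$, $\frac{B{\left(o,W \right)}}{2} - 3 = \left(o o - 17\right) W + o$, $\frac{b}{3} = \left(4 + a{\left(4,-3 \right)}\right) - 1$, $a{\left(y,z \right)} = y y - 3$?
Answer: $876356$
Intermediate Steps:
$a{\left(y,z \right)} = -3 + y^{2}$ ($a{\left(y,z \right)} = y^{2} - 3 = -3 + y^{2}$)
$b = 48$ ($b = 3 \left(\left(4 - \left(3 - 4^{2}\right)\right) - 1\right) = 3 \left(\left(4 + \left(-3 + 16\right)\right) - 1\right) = 3 \left(\left(4 + 13\right) - 1\right) = 3 \left(17 - 1\right) = 3 \cdot 16 = 48$)
$B{\left(o,W \right)} = 6 + 2 o + 2 W \left(-17 + o^{2}\right)$ ($B{\left(o,W \right)} = 6 + 2 \left(\left(o o - 17\right) W + o\right) = 6 + 2 \left(\left(o^{2} - 17\right) W + o\right) = 6 + 2 \left(\left(-17 + o^{2}\right) W + o\right) = 6 + 2 \left(W \left(-17 + o^{2}\right) + o\right) = 6 + 2 \left(o + W \left(-17 + o^{2}\right)\right) = 6 + \left(2 o + 2 W \left(-17 + o^{2}\right)\right) = 6 + 2 o + 2 W \left(-17 + o^{2}\right)$)
$35 B{\left(17,b \right)} + G = 35 \left(6 - 1632 + 2 \cdot 17 + 2 \cdot 48 \cdot 17^{2}\right) - 38964 = 35 \left(6 - 1632 + 34 + 2 \cdot 48 \cdot 289\right) - 38964 = 35 \left(6 - 1632 + 34 + 27744\right) - 38964 = 35 \cdot 26152 - 38964 = 915320 - 38964 = 876356$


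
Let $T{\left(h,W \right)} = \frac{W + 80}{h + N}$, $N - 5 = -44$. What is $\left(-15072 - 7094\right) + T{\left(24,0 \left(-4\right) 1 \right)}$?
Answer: $- \frac{66514}{3} \approx -22171.0$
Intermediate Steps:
$N = -39$ ($N = 5 - 44 = -39$)
$T{\left(h,W \right)} = \frac{80 + W}{-39 + h}$ ($T{\left(h,W \right)} = \frac{W + 80}{h - 39} = \frac{80 + W}{-39 + h}$)
$\left(-15072 - 7094\right) + T{\left(24,0 \left(-4\right) 1 \right)} = \left(-15072 - 7094\right) + \frac{80 + 0 \left(-4\right) 1}{-39 + 24} = -22166 + \frac{80 + 0 \cdot 1}{-15} = -22166 - \frac{80 + 0}{15} = -22166 - \frac{16}{3} = - \frac{66514}{3}$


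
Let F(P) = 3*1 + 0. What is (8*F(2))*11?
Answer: 264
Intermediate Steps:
F(P) = 3 (F(P) = 3 + 0 = 3)
(8*F(2))*11 = (8*3)*11 = 24*11 = 264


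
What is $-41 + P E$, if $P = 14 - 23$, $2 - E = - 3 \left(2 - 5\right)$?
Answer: $22$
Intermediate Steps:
$E = -7$ ($E = 2 - - 3 \left(2 - 5\right) = 2 - \left(-3\right) \left(-3\right) = 2 - 9 = -7$)
$P = -9$ ($P = 14 - 23 = -9$)
$-41 + P E = -41 - -63 = -41 + 63 = 22$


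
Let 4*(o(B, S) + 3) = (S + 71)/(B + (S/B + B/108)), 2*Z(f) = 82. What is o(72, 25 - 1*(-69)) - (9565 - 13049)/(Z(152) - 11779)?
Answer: -42810922/15629147 ≈ -2.7392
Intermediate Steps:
Z(f) = 41 (Z(f) = (½)*82 = 41)
o(B, S) = -3 + (71 + S)/(4*(109*B/108 + S/B)) (o(B, S) = -3 + ((S + 71)/(B + (S/B + B/108)))/4 = -3 + ((71 + S)/(B + (S/B + B*(1/108))))/4 = -3 + ((71 + S)/(B + (S/B + B/108)))/4 = -3 + ((71 + S)/(B + (B/108 + S/B)))/4 = -3 + ((71 + S)/(109*B/108 + S/B))/4 = -3 + (71 + S)/(4*(109*B/108 + S/B)))
o(72, 25 - 1*(-69)) - (9565 - 13049)/(Z(152) - 11779) = 3*(-109*72² - 108*(25 - 1*(-69)) + 639*72 + 9*72*(25 - 1*(-69)))/(108*(25 - 1*(-69)) + 109*72²) - (9565 - 13049)/(41 - 11779) = 3*(-109*5184 - 108*(25 + 69) + 46008 + 9*72*(25 + 69))/(108*(25 + 69) + 109*5184) - (-3484)/(-11738) = 3*(-565056 - 108*94 + 46008 + 9*72*94)/(108*94 + 565056) - (-3484)*(-1)/11738 = 3*(-565056 - 10152 + 46008 + 60912)/(10152 + 565056) - 1*1742/5869 = 3*(-468288)/575208 - 1742/5869 = 3*(1/575208)*(-468288) - 1742/5869 = -6504/2663 - 1742/5869 = -42810922/15629147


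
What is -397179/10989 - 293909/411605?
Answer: -18523403144/502569705 ≈ -36.857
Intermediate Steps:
-397179/10989 - 293909/411605 = -397179*1/10989 - 293909*1/411605 = -44131/1221 - 293909/411605 = -18523403144/502569705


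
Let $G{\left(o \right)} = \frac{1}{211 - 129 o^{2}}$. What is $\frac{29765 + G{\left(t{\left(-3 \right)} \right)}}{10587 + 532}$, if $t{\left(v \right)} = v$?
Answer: $\frac{28276749}{10563050} \approx 2.6769$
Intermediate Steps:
$\frac{29765 + G{\left(t{\left(-3 \right)} \right)}}{10587 + 532} = \frac{29765 - \frac{1}{-211 + 129 \left(-3\right)^{2}}}{10587 + 532} = \frac{29765 - \frac{1}{-211 + 129 \cdot 9}}{11119} = \left(29765 - \frac{1}{-211 + 1161}\right) \frac{1}{11119} = \left(29765 - \frac{1}{950}\right) \frac{1}{11119} = \frac{28276749}{950} \cdot \frac{1}{11119} = \frac{28276749}{10563050}$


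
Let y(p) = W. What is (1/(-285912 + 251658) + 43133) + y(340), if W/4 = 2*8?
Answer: 1479670037/34254 ≈ 43197.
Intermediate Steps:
W = 64 (W = 4*(2*8) = 4*16 = 64)
y(p) = 64
(1/(-285912 + 251658) + 43133) + y(340) = (1/(-285912 + 251658) + 43133) + 64 = (1/(-34254) + 43133) + 64 = (-1/34254 + 43133) + 64 = 1477477781/34254 + 64 = 1479670037/34254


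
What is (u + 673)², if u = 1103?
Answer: 3154176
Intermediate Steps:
(u + 673)² = (1103 + 673)² = 1776² = 3154176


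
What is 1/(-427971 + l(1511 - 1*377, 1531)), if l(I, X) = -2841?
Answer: -1/430812 ≈ -2.3212e-6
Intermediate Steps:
1/(-427971 + l(1511 - 1*377, 1531)) = 1/(-427971 - 2841) = 1/(-430812) = -1/430812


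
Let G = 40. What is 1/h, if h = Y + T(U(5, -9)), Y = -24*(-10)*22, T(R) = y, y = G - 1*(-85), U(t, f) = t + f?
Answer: 1/5405 ≈ 0.00018501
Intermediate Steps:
U(t, f) = f + t
y = 125 (y = 40 - 1*(-85) = 40 + 85 = 125)
T(R) = 125
Y = 5280 (Y = 240*22 = 5280)
h = 5405 (h = 5280 + 125 = 5405)
1/h = 1/5405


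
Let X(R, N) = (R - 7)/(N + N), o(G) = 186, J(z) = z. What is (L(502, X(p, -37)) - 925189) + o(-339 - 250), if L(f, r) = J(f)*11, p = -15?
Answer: -919481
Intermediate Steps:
X(R, N) = (-7 + R)/(2*N) (X(R, N) = (-7 + R)/((2*N)) = (-7 + R)*(1/(2*N)) = (-7 + R)/(2*N))
L(f, r) = 11*f (L(f, r) = f*11 = 11*f)
(L(502, X(p, -37)) - 925189) + o(-339 - 250) = (11*502 - 925189) + 186 = (5522 - 925189) + 186 = -919667 + 186 = -919481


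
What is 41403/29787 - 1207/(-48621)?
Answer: 683002724/482757909 ≈ 1.4148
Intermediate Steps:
41403/29787 - 1207/(-48621) = 41403*(1/29787) - 1207*(-1/48621) = 13801/9929 + 1207/48621 = 683002724/482757909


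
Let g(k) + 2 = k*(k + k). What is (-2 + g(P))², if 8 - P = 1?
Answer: 8836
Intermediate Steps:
P = 7 (P = 8 - 1*1 = 8 - 1 = 7)
g(k) = -2 + 2*k² (g(k) = -2 + k*(k + k) = -2 + k*(2*k) = -2 + 2*k²)
(-2 + g(P))² = (-2 + (-2 + 2*7²))² = (-2 + (-2 + 2*49))² = (-2 + (-2 + 98))² = (-2 + 96)² = 94² = 8836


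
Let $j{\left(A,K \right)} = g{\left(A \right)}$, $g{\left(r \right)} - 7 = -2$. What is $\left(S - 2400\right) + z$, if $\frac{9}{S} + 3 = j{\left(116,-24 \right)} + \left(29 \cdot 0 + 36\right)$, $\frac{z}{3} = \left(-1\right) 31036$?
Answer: $- \frac{3629295}{38} \approx -95508.0$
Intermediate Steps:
$z = -93108$ ($z = 3 \left(\left(-1\right) 31036\right) = 3 \left(-31036\right) = -93108$)
$g{\left(r \right)} = 5$ ($g{\left(r \right)} = 7 - 2 = 5$)
$j{\left(A,K \right)} = 5$
$S = \frac{9}{38}$ ($S = \frac{9}{-3 + \left(5 + \left(29 \cdot 0 + 36\right)\right)} = \frac{9}{-3 + \left(5 + \left(0 + 36\right)\right)} = \frac{9}{-3 + \left(5 + 36\right)} = \frac{9}{-3 + 41} = \frac{9}{38} \approx 0.23684$)
$\left(S - 2400\right) + z = \left(\frac{9}{38} - 2400\right) - 93108 = - \frac{91191}{38} - 93108 = - \frac{3629295}{38}$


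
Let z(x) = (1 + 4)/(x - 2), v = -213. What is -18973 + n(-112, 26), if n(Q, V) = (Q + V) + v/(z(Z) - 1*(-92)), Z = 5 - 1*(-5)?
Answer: -4708141/247 ≈ -19061.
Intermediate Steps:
Z = 10 (Z = 5 + 5 = 10)
z(x) = 5/(-2 + x)
n(Q, V) = -568/247 + Q + V (n(Q, V) = (Q + V) - 213/(5/(-2 + 10) - 1*(-92)) = (Q + V) - 213/(5/8 + 92) = (Q + V) - 213/741/8 = (Q + V) - 213*8/741 = (Q + V) - 568/247 = -568/247 + Q + V)
-18973 + n(-112, 26) = -18973 + (-568/247 - 112 + 26) = -18973 - 21810/247 = -4708141/247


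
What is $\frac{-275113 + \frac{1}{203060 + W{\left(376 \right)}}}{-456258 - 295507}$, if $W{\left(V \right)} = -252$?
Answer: $\frac{55795117303}{152463956120} \approx 0.36596$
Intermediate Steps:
$\frac{-275113 + \frac{1}{203060 + W{\left(376 \right)}}}{-456258 - 295507} = \frac{-275113 + \frac{1}{203060 - 252}}{-456258 - 295507} = \frac{-275113 + \frac{1}{202808}}{-456258 - 295507} = \frac{-275113 + \frac{1}{202808}}{-751765} = \left(- \frac{55795117303}{202808}\right) \left(- \frac{1}{751765}\right) = \frac{55795117303}{152463956120}$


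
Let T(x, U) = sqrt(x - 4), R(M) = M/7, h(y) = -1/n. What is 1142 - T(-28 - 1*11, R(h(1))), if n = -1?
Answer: 1142 - I*sqrt(43) ≈ 1142.0 - 6.5574*I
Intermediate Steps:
h(y) = 1 (h(y) = -1/(-1) = -1*(-1) = 1)
R(M) = M/7 (R(M) = M*(1/7) = M/7)
T(x, U) = sqrt(-4 + x)
1142 - T(-28 - 1*11, R(h(1))) = 1142 - sqrt(-4 + (-28 - 1*11)) = 1142 - sqrt(-4 + (-28 - 11)) = 1142 - sqrt(-4 - 39) = 1142 - sqrt(-43) = 1142 - I*sqrt(43)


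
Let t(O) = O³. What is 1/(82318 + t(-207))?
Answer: -1/8787425 ≈ -1.1380e-7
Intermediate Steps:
1/(82318 + t(-207)) = 1/(82318 + (-207)³) = 1/(82318 - 8869743) = 1/(-8787425) = -1/8787425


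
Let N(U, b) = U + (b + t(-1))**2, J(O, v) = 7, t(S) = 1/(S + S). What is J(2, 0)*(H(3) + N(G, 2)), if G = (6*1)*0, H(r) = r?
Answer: 147/4 ≈ 36.750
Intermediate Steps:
t(S) = 1/(2*S)
G = 0 (G = 6*0 = 0)
N(U, b) = U + (-1/2 + b)**2 (N(U, b) = U + (b + (1/2)/(-1))**2 = U + (b + (1/2)*(-1))**2 = U + (b - 1/2)**2 = U + (-1/2 + b)**2)
J(2, 0)*(H(3) + N(G, 2)) = 7*(3 + (1/4 + 0 + 2**2 - 1*2)) = 7*(3 + (1/4 + 0 + 4 - 2)) = 7*(3 + 9/4) = 7*(21/4) = 147/4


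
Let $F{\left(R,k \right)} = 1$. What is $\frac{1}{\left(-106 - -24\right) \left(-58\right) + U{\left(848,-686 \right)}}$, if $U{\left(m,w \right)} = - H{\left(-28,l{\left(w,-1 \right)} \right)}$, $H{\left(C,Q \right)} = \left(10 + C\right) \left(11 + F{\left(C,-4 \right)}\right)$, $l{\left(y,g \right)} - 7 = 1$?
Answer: $\frac{1}{4972} \approx 0.00020113$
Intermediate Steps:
$l{\left(y,g \right)} = 8$ ($l{\left(y,g \right)} = 7 + 1 = 8$)
$H{\left(C,Q \right)} = 120 + 12 C$ ($H{\left(C,Q \right)} = \left(10 + C\right) \left(11 + 1\right) = \left(10 + C\right) 12 = 120 + 12 C$)
$U{\left(m,w \right)} = 216$ ($U{\left(m,w \right)} = - (120 + 12 \left(-28\right)) = - (120 - 336) = \left(-1\right) \left(-216\right) = 216$)
$\frac{1}{\left(-106 - -24\right) \left(-58\right) + U{\left(848,-686 \right)}} = \frac{1}{\left(-106 - -24\right) \left(-58\right) + 216} = \frac{1}{\left(-106 + \left(-86 + 110\right)\right) \left(-58\right) + 216} = \frac{1}{\left(-106 + 24\right) \left(-58\right) + 216} = \frac{1}{\left(-82\right) \left(-58\right) + 216} = \frac{1}{4756 + 216} = \frac{1}{4972}$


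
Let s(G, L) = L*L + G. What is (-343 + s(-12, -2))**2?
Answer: 123201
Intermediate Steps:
s(G, L) = G + L**2 (s(G, L) = L**2 + G = G + L**2)
(-343 + s(-12, -2))**2 = (-343 + (-12 + (-2)**2))**2 = (-343 + (-12 + 4))**2 = (-343 - 8)**2 = (-351)**2 = 123201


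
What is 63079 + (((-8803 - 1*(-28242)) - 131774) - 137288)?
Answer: -186544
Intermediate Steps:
63079 + (((-8803 - 1*(-28242)) - 131774) - 137288) = 63079 + (((-8803 + 28242) - 131774) - 137288) = 63079 + ((19439 - 131774) - 137288) = 63079 + (-112335 - 137288) = 63079 - 249623 = -186544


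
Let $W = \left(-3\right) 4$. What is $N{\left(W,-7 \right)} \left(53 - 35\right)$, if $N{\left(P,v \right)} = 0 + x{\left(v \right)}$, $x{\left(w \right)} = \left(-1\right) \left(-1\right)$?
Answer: $18$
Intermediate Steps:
$x{\left(w \right)} = 1$
$W = -12$
$N{\left(P,v \right)} = 1$ ($N{\left(P,v \right)} = 0 + 1 = 1$)
$N{\left(W,-7 \right)} \left(53 - 35\right) = 1 \left(53 - 35\right) = 1 \cdot 18 = 18$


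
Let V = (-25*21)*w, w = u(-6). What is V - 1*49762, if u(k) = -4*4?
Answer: -41362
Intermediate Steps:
u(k) = -16
w = -16
V = 8400 (V = -25*21*(-16) = -525*(-16) = 8400)
V - 1*49762 = 8400 - 1*49762 = 8400 - 49762 = -41362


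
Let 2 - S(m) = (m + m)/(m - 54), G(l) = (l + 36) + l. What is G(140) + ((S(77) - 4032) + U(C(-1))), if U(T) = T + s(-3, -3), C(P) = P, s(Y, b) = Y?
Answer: -85668/23 ≈ -3724.7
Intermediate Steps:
U(T) = -3 + T (U(T) = T - 3 = -3 + T)
G(l) = 36 + 2*l (G(l) = (36 + l) + l = 36 + 2*l)
S(m) = 2 - 2*m/(-54 + m) (S(m) = 2 - (m + m)/(m - 54) = 2 - 2*m/(-54 + m))
G(140) + ((S(77) - 4032) + U(C(-1))) = (36 + 2*140) + ((-108/(-54 + 77) - 4032) + (-3 - 1)) = (36 + 280) + ((-108/23 - 4032) - 4) = 316 + ((-108*1/23 - 4032) - 4) = 316 + ((-108/23 - 4032) - 4) = 316 + (-92844/23 - 4) = 316 - 92936/23 = -85668/23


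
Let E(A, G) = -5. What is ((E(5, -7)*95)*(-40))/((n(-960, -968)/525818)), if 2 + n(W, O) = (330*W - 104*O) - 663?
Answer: -9990542000/216793 ≈ -46083.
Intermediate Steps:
n(W, O) = -665 - 104*O + 330*W (n(W, O) = -2 + ((330*W - 104*O) - 663) = -2 + ((-104*O + 330*W) - 663) = -2 + (-663 - 104*O + 330*W) = -665 - 104*O + 330*W)
((E(5, -7)*95)*(-40))/((n(-960, -968)/525818)) = (-5*95*(-40))/(((-665 - 104*(-968) + 330*(-960))/525818)) = (-475*(-40))/(((-665 + 100672 - 316800)*(1/525818))) = 19000/((-216793*1/525818)) = 19000/(-216793/525818) = 19000*(-525818/216793) = -9990542000/216793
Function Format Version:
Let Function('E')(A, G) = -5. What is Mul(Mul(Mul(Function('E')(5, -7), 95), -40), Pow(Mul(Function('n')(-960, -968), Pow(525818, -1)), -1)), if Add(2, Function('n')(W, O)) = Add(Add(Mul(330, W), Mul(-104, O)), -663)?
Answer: Rational(-9990542000, 216793) ≈ -46083.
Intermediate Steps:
Function('n')(W, O) = Add(-665, Mul(-104, O), Mul(330, W)) (Function('n')(W, O) = Add(-2, Add(Add(Mul(330, W), Mul(-104, O)), -663)) = Add(-2, Add(Add(Mul(-104, O), Mul(330, W)), -663)) = Add(-2, Add(-663, Mul(-104, O), Mul(330, W))) = Add(-665, Mul(-104, O), Mul(330, W)))
Mul(Mul(Mul(Function('E')(5, -7), 95), -40), Pow(Mul(Function('n')(-960, -968), Pow(525818, -1)), -1)) = Mul(Mul(Mul(-5, 95), -40), Pow(Mul(Add(-665, Mul(-104, -968), Mul(330, -960)), Pow(525818, -1)), -1)) = Mul(Mul(-475, -40), Pow(Mul(Add(-665, 100672, -316800), Rational(1, 525818)), -1)) = Mul(19000, Pow(Mul(-216793, Rational(1, 525818)), -1)) = Mul(19000, Pow(Rational(-216793, 525818), -1)) = Mul(19000, Rational(-525818, 216793)) = Rational(-9990542000, 216793)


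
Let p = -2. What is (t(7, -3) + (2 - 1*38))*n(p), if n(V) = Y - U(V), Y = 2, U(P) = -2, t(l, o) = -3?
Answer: -156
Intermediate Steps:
n(V) = 4 (n(V) = 2 - 1*(-2) = 2 + 2 = 4)
(t(7, -3) + (2 - 1*38))*n(p) = (-3 + (2 - 1*38))*4 = (-3 + (2 - 38))*4 = (-3 - 36)*4 = -39*4 = -156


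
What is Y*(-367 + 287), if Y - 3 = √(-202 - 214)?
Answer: -240 - 320*I*√26 ≈ -240.0 - 1631.7*I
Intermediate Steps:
Y = 3 + 4*I*√26 (Y = 3 + √(-202 - 214) = 3 + √(-416) = 3 + 4*I*√26 ≈ 3.0 + 20.396*I)
Y*(-367 + 287) = (3 + 4*I*√26)*(-367 + 287) = (3 + 4*I*√26)*(-80) = -240 - 320*I*√26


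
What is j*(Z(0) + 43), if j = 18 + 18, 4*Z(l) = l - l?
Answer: 1548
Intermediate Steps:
Z(l) = 0 (Z(l) = (l - l)/4 = (1/4)*0 = 0)
j = 36
j*(Z(0) + 43) = 36*(0 + 43) = 36*43 = 1548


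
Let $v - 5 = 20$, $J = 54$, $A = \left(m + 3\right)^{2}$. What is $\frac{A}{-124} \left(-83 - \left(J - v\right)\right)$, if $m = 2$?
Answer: $\frac{700}{31} \approx 22.581$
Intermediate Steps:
$A = 25$ ($A = \left(2 + 3\right)^{2} = 5^{2} = 25$)
$v = 25$ ($v = 5 + 20 = 25$)
$\frac{A}{-124} \left(-83 - \left(J - v\right)\right) = \frac{25}{-124} \left(-83 + \left(25 - 54\right)\right) = 25 \left(- \frac{1}{124}\right) \left(-83 + \left(25 - 54\right)\right) = - \frac{25 \left(-83 - 29\right)}{124} = \left(- \frac{25}{124}\right) \left(-112\right) = \frac{700}{31}$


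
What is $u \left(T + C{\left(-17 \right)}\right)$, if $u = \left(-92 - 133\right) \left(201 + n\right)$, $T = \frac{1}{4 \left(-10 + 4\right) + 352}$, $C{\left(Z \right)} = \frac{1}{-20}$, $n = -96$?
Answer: $\frac{363825}{328} \approx 1109.2$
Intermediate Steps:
$C{\left(Z \right)} = - \frac{1}{20}$
$T = \frac{1}{328}$ ($T = \frac{1}{4 \left(-6\right) + 352} = \frac{1}{-24 + 352} = \frac{1}{328} \approx 0.0030488$)
$u = -23625$ ($u = \left(-92 - 133\right) \left(201 - 96\right) = \left(-225\right) 105 = -23625$)
$u \left(T + C{\left(-17 \right)}\right) = - 23625 \left(\frac{1}{328} - \frac{1}{20}\right) = \left(-23625\right) \left(- \frac{77}{1640}\right) = \frac{363825}{328}$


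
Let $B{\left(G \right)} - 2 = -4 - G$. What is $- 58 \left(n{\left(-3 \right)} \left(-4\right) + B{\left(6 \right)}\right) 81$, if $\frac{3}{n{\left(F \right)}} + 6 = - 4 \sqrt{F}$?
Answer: $\frac{234900}{7} + \frac{18792 i \sqrt{3}}{7} \approx 33557.0 + 4649.8 i$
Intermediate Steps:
$n{\left(F \right)} = \frac{3}{-6 - 4 \sqrt{F}}$
$B{\left(G \right)} = -2 - G$ ($B{\left(G \right)} = 2 - \left(4 + G\right) = -2 - G$)
$- 58 \left(n{\left(-3 \right)} \left(-4\right) + B{\left(6 \right)}\right) 81 = - 58 \left(- \frac{3}{6 + 4 \sqrt{-3}} \left(-4\right) - 8\right) 81 = - 58 \left(- \frac{3}{6 + 4 i \sqrt{3}} \left(-4\right) - 8\right) 81 = - 58 \left(\frac{12}{6 + 4 i \sqrt{3}} - 8\right) 81 = - 58 \left(-8 + \frac{12}{6 + 4 i \sqrt{3}}\right) 81 = \left(464 - \frac{696}{6 + 4 i \sqrt{3}}\right) 81 = 37584 - \frac{56376}{6 + 4 i \sqrt{3}}$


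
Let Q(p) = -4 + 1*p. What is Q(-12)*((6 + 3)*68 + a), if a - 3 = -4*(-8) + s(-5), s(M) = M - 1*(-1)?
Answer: -10288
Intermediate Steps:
s(M) = 1 + M (s(M) = M + 1 = 1 + M)
Q(p) = -4 + p
a = 31 (a = 3 + (-4*(-8) + (1 - 5)) = 3 + (32 - 4) = 3 + 28 = 31)
Q(-12)*((6 + 3)*68 + a) = (-4 - 12)*((6 + 3)*68 + 31) = -16*(9*68 + 31) = -16*(612 + 31) = -16*643 = -10288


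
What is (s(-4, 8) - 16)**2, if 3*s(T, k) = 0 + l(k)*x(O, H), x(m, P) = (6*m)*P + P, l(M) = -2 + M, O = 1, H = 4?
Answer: 1600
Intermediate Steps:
x(m, P) = P + 6*P*m (x(m, P) = 6*P*m + P = P + 6*P*m)
s(T, k) = -56/3 + 28*k/3 (s(T, k) = (0 + (-2 + k)*(4*(1 + 6*1)))/3 = (0 + (-2 + k)*(4*(1 + 6)))/3 = (0 + (-2 + k)*(4*7))/3 = (0 + (-2 + k)*28)/3 = (0 + (-56 + 28*k))/3 = (-56 + 28*k)/3 = -56/3 + 28*k/3)
(s(-4, 8) - 16)**2 = ((-56/3 + (28/3)*8) - 16)**2 = ((-56/3 + 224/3) - 16)**2 = (56 - 16)**2 = 40**2 = 1600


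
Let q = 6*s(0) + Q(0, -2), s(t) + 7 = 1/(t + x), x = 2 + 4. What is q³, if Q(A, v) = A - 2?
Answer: -79507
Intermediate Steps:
x = 6
s(t) = -7 + 1/(6 + t) (s(t) = -7 + 1/(t + 6) = -7 + 1/(6 + t))
Q(A, v) = -2 + A
q = -43 (q = 6*((-41 - 7*0)/(6 + 0)) + (-2 + 0) = 6*((-41 + 0)/6) - 2 = 6*((⅙)*(-41)) - 2 = 6*(-41/6) - 2 = -41 - 2 = -43)
q³ = (-43)³ = -79507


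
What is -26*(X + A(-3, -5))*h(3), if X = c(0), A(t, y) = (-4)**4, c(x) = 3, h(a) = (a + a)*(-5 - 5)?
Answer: 404040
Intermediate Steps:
h(a) = -20*a (h(a) = (2*a)*(-10) = -20*a)
A(t, y) = 256
X = 3
-26*(X + A(-3, -5))*h(3) = -26*(3 + 256)*(-20*3) = -6734*(-60) = -26*(-15540) = 404040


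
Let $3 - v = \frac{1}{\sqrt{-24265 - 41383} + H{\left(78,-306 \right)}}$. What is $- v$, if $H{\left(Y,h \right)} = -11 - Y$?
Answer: $- \frac{220796}{73569} - \frac{4 i \sqrt{4103}}{73569} \approx -3.0012 - 0.0034827 i$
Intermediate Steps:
$v = 3 - \frac{1}{-89 + 4 i \sqrt{4103}}$ ($v = 3 - \frac{1}{\sqrt{-24265 - 41383} - 89} = 3 - \frac{1}{\sqrt{-65648} - 89} = 3 - \frac{1}{4 i \sqrt{4103} - 89} = 3 - \frac{1}{-89 + 4 i \sqrt{4103}} \approx 3.0012 + 0.0034827 i$)
$- v = - (\frac{220796}{73569} + \frac{4 i \sqrt{4103}}{73569}) = - \frac{220796}{73569} - \frac{4 i \sqrt{4103}}{73569}$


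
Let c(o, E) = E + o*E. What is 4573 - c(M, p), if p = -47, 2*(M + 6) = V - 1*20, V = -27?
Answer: 6467/2 ≈ 3233.5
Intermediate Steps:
M = -59/2 (M = -6 + (-27 - 1*20)/2 = -6 + (-27 - 20)/2 = -6 + (1/2)*(-47) = -6 - 47/2 = -59/2 ≈ -29.500)
c(o, E) = E + E*o
4573 - c(M, p) = 4573 - (-47)*(1 - 59/2) = 4573 - (-47)*(-57)/2 = 4573 - 1*2679/2 = 4573 - 2679/2 = 6467/2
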